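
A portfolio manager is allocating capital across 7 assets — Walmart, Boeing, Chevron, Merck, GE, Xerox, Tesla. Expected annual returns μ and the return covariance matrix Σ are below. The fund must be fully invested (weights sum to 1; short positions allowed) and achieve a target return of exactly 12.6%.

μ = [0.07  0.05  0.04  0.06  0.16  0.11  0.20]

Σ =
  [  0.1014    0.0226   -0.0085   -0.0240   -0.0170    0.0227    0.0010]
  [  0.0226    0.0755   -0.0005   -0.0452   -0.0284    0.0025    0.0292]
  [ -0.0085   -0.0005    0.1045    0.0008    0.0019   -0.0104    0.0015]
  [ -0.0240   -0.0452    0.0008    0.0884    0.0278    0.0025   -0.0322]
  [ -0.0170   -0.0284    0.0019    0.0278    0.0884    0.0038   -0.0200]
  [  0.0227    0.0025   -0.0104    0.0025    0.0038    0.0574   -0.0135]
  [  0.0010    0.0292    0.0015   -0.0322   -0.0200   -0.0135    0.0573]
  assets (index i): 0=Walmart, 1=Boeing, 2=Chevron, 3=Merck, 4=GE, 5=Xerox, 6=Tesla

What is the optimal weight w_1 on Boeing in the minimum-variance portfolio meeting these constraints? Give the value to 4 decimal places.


0.0738

g=Σ⁻¹μ = [1.0058  0.3234  0.5887  2.4948  2.6070  2.8034  6.2650]
h=Σ⁻¹𝟙 = [11.8016  21.3518  11.5216  32.0051  17.1234  19.5283  34.6267]
a=μᵀg=2.238303  b=𝟙ᵀg=16.088073  c=𝟙ᵀh=147.958512  D=ac−b²=72.349905
λ₁=(c·0.126−b)/D = (147.958512·0.126−16.088073)/72.349905 = 0.035310
λ₂=(a−b·0.126)/D = (2.238303−16.088073·0.126)/72.349905 = 0.002919
w* = 0.035310·g + 0.002919·h:
  w_0 = 0.035310·1.0058 + 0.002919·11.8016 = 0.0700  (Walmart)
  w_1 = 0.035310·0.3234 + 0.002919·21.3518 = 0.0738  (Boeing)
  w_2 = 0.035310·0.5887 + 0.002919·11.5216 = 0.0544  (Chevron)
  w_3 = 0.035310·2.4948 + 0.002919·32.0051 = 0.1815  (Merck)
  w_4 = 0.035310·2.6070 + 0.002919·17.1234 = 0.1420  (GE)
  w_5 = 0.035310·2.8034 + 0.002919·19.5283 = 0.1560  (Xerox)
  w_6 = 0.035310·6.2650 + 0.002919·34.6267 = 0.3223  (Tesla)
Σw_i=1.0000  μᵀw=0.1260
σ²=wᵀΣw=λ₁·μ_p+λ₂ = 0.035310·0.126 + 0.002919 = 0.007368 ≈ 0.0074


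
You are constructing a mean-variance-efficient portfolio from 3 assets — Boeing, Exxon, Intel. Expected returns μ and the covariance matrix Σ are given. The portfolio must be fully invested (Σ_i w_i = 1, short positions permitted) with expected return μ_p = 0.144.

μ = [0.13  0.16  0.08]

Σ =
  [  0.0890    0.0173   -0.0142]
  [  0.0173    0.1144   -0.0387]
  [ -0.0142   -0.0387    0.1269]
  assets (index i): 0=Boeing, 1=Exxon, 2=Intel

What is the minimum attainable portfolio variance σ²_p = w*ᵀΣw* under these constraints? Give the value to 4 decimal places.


x=Σ⁻¹μ = [1.3483  1.6268  1.2774]
y=Σ⁻¹𝟙 = [11.0402  11.3236  12.5689]
a=μᵀx=0.537762  b=𝟙ᵀx=4.252520  c=𝟙ᵀy=34.932748  D=ac−b²=0.701583
λ₁=(c·0.144−b)/D = (34.932748·0.144−4.252520)/0.701583 = 1.108629
λ₂=(a−b·0.144)/D = (0.537762−4.252520·0.144)/0.701583 = -0.106332
w* = 1.108629·x + -0.106332·y:
  w_0 = 1.108629·1.3483 + -0.106332·11.0402 = 0.3208  (Boeing)
  w_1 = 1.108629·1.6268 + -0.106332·11.3236 = 0.5995  (Exxon)
  w_2 = 1.108629·1.2774 + -0.106332·12.5689 = 0.0797  (Intel)
Σw_i=1.0000  μᵀw=0.1440
σ²=wᵀΣw=λ₁·μ_p+λ₂ = 1.108629·0.144 + -0.106332 = 0.053311 ≈ 0.0533

0.0533


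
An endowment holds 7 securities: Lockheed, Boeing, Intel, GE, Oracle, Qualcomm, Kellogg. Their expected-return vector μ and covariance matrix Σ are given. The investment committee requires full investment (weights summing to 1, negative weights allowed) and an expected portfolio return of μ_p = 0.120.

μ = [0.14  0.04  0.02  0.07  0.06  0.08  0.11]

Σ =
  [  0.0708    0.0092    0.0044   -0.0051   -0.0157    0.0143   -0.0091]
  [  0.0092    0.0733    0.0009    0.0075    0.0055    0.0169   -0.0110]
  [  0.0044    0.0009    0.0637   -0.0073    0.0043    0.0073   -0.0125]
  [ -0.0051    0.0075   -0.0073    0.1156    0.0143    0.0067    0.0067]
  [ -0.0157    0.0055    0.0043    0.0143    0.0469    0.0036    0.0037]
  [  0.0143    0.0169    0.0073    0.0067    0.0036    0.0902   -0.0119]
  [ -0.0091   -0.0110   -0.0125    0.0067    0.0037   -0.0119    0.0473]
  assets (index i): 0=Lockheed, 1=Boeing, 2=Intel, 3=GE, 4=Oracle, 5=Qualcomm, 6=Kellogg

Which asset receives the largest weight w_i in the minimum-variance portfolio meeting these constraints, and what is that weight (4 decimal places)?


g=Σ⁻¹μ = [2.5350  0.3655  0.5786  0.3104  1.6442  0.6835  3.0506]
h=Σ⁻¹𝟙 = [18.7646  12.1735  18.9547  5.1489  19.7644  7.3697  32.1707]
a=μᵀg=0.891708  b=𝟙ᵀg=9.167712  c=𝟙ᵀh=114.346462  D=ac−b²=17.916717
λ₁=(c·0.120−b)/D = (114.346462·0.120−9.167712)/17.916717 = 0.254168
λ₂=(a−b·0.120)/D = (0.891708−9.167712·0.120)/17.916717 = -0.011633
w* = 0.254168·g + -0.011633·h:
  w_0 = 0.254168·2.5350 + -0.011633·18.7646 = 0.4260  (Lockheed)
  w_1 = 0.254168·0.3655 + -0.011633·12.1735 = -0.0487  (Boeing)
  w_2 = 0.254168·0.5786 + -0.011633·18.9547 = -0.0734  (Intel)
  w_3 = 0.254168·0.3104 + -0.011633·5.1489 = 0.0190  (GE)
  w_4 = 0.254168·1.6442 + -0.011633·19.7644 = 0.1880  (Oracle)
  w_5 = 0.254168·0.6835 + -0.011633·7.3697 = 0.0880  (Qualcomm)
  w_6 = 0.254168·3.0506 + -0.011633·32.1707 = 0.4011  (Kellogg)
Σw_i=1.0000  μᵀw=0.1200
σ²=wᵀΣw=λ₁·μ_p+λ₂ = 0.254168·0.120 + -0.011633 = 0.018868 ≈ 0.0189

Lockheed (0.4260)


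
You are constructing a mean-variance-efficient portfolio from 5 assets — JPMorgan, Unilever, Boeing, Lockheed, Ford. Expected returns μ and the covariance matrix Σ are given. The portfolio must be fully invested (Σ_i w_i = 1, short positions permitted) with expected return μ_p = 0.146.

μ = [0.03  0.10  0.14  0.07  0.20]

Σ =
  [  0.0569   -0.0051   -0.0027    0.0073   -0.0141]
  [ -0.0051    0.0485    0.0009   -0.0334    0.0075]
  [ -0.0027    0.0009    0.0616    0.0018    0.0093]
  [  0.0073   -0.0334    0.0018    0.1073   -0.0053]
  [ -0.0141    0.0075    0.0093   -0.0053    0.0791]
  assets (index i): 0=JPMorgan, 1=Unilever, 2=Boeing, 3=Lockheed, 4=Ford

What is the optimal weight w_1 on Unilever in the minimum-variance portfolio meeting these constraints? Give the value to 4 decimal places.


0.2297

u=Σ⁻¹μ = [1.2608  2.8546  1.8843  1.5404  2.3642]
v=Σ⁻¹𝟙 = [22.0760  33.5147  14.2072  18.6529  12.9791]
a=μᵀu=1.167755  b=𝟙ᵀu=9.904270  c=𝟙ᵀv=101.429811  D=ac−b²=20.350597
λ₁=(c·0.146−b)/D = (101.429811·0.146−9.904270)/20.350597 = 0.240999
λ₂=(a−b·0.146)/D = (1.167755−9.904270·0.146)/20.350597 = -0.013674
w* = 0.240999·u + -0.013674·v:
  w_0 = 0.240999·1.2608 + -0.013674·22.0760 = 0.0020  (JPMorgan)
  w_1 = 0.240999·2.8546 + -0.013674·33.5147 = 0.2297  (Unilever)
  w_2 = 0.240999·1.8843 + -0.013674·14.2072 = 0.2599  (Boeing)
  w_3 = 0.240999·1.5404 + -0.013674·18.6529 = 0.1162  (Lockheed)
  w_4 = 0.240999·2.3642 + -0.013674·12.9791 = 0.3923  (Ford)
Σw_i=1.0000  μᵀw=0.1460
σ²=wᵀΣw=λ₁·μ_p+λ₂ = 0.240999·0.146 + -0.013674 = 0.021512 ≈ 0.0215


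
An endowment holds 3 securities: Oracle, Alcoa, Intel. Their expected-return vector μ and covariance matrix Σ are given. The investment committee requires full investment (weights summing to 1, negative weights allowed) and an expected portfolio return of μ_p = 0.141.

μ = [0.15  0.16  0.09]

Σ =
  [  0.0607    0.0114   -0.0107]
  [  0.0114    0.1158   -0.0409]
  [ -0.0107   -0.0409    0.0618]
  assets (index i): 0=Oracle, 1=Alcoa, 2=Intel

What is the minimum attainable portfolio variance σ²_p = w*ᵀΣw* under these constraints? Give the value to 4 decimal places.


0.0243

p=Σ⁻¹μ = [2.6416  2.3459  3.4662]
q=Σ⁻¹𝟙 = [18.6274  17.8219  31.2011]
a=μᵀp=1.083542  b=𝟙ᵀp=8.453705  c=𝟙ᵀq=67.650348  D=ac−b²=1.836851
λ₁=(c·0.141−b)/D = (67.650348·0.141−8.453705)/1.836851 = 0.590681
λ₂=(a−b·0.141)/D = (1.083542−8.453705·0.141)/1.836851 = -0.059031
w* = 0.590681·p + -0.059031·q:
  w_0 = 0.590681·2.6416 + -0.059031·18.6274 = 0.4608  (Oracle)
  w_1 = 0.590681·2.3459 + -0.059031·17.8219 = 0.3336  (Alcoa)
  w_2 = 0.590681·3.4662 + -0.059031·31.2011 = 0.2056  (Intel)
Σw_i=1.0000  μᵀw=0.1410
σ²=wᵀΣw=λ₁·μ_p+λ₂ = 0.590681·0.141 + -0.059031 = 0.024255 ≈ 0.0243


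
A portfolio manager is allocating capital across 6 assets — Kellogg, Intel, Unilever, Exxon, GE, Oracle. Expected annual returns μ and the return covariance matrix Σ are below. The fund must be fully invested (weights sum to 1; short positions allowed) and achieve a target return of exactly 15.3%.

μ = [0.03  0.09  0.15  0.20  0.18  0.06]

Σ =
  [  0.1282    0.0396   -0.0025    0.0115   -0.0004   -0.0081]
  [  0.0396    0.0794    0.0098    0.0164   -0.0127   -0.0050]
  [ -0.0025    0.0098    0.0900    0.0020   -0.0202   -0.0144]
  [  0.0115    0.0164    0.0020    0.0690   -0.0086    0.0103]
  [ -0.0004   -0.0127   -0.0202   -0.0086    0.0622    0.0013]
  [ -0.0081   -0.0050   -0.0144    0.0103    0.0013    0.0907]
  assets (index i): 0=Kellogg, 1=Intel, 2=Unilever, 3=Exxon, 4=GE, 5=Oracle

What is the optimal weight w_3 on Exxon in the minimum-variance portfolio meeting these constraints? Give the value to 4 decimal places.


g=Σ⁻¹μ = [-0.2582  1.0540  2.5638  3.0550  4.3479  0.6944]
h=Σ⁻¹𝟙 = [4.7492  10.4709  17.6235  11.9031  25.3408  13.1098]
a=μᵀg=1.906979  b=𝟙ᵀg=11.456941  c=𝟙ᵀh=83.197338  D=ac−b²=27.394088
λ₁=(c·0.153−b)/D = (83.197338·0.153−11.456941)/27.394088 = 0.046443
λ₂=(a−b·0.153)/D = (1.906979−11.456941·0.153)/27.394088 = 0.005624
w* = 0.046443·g + 0.005624·h:
  w_0 = 0.046443·-0.2582 + 0.005624·4.7492 = 0.0147  (Kellogg)
  w_1 = 0.046443·1.0540 + 0.005624·10.4709 = 0.1078  (Intel)
  w_2 = 0.046443·2.5638 + 0.005624·17.6235 = 0.2182  (Unilever)
  w_3 = 0.046443·3.0550 + 0.005624·11.9031 = 0.2088  (Exxon)
  w_4 = 0.046443·4.3479 + 0.005624·25.3408 = 0.3444  (GE)
  w_5 = 0.046443·0.6944 + 0.005624·13.1098 = 0.1060  (Oracle)
Σw_i=1.0000  μᵀw=0.1530
σ²=wᵀΣw=λ₁·μ_p+λ₂ = 0.046443·0.153 + 0.005624 = 0.012730 ≈ 0.0127

0.2088


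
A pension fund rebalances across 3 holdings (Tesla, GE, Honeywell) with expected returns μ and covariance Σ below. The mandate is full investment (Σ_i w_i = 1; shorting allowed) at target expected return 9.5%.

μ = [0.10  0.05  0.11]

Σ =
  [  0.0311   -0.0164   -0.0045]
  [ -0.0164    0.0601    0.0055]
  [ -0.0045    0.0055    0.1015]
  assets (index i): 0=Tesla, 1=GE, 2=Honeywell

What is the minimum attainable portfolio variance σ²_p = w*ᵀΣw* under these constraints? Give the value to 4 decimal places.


g=Σ⁻¹μ = [4.4007  1.9253  1.1745]
h=Σ⁻¹𝟙 = [48.9851  29.0496  10.4499]
a=μᵀg=0.665528  b=𝟙ᵀg=7.500480  c=𝟙ᵀh=88.484625  D=ac−b²=2.631788
λ₁=(c·0.095−b)/D = (88.484625·0.095−7.500480)/2.631788 = 0.344085
λ₂=(a−b·0.095)/D = (0.665528−7.500480·0.095)/2.631788 = -0.017865
w* = 0.344085·g + -0.017865·h:
  w_0 = 0.344085·4.4007 + -0.017865·48.9851 = 0.6391  (Tesla)
  w_1 = 0.344085·1.9253 + -0.017865·29.0496 = 0.1435  (GE)
  w_2 = 0.344085·1.1745 + -0.017865·10.4499 = 0.2174  (Honeywell)
Σw_i=1.0000  μᵀw=0.0950
σ²=wᵀΣw=λ₁·μ_p+λ₂ = 0.344085·0.095 + -0.017865 = 0.014823 ≈ 0.0148

0.0148


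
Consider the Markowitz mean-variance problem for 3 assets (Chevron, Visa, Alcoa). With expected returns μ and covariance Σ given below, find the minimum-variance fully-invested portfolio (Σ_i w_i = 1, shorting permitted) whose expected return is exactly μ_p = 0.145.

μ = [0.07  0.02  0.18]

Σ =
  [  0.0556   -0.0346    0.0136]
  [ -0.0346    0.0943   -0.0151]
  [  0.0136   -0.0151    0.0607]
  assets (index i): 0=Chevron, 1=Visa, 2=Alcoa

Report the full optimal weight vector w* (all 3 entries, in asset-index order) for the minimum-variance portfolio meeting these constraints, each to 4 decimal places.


x=Σ⁻¹μ = [1.2444  1.1445  2.9713]
y=Σ⁻¹𝟙 = [28.8700  23.7454  15.9131]
a=μᵀx=0.644830  b=𝟙ᵀx=5.360160  c=𝟙ᵀy=68.528460  D=ac−b²=15.457910
λ₁=(c·0.145−b)/D = (68.528460·0.145−5.360160)/15.457910 = 0.296060
λ₂=(a−b·0.145)/D = (0.644830−5.360160·0.145)/15.457910 = -0.008565
w* = 0.296060·x + -0.008565·y:
  w_0 = 0.296060·1.2444 + -0.008565·28.8700 = 0.1212  (Chevron)
  w_1 = 0.296060·1.1445 + -0.008565·23.7454 = 0.1355  (Visa)
  w_2 = 0.296060·2.9713 + -0.008565·15.9131 = 0.7434  (Alcoa)
Σw_i=1.0000  μᵀw=0.1450
σ²=wᵀΣw=λ₁·μ_p+λ₂ = 0.296060·0.145 + -0.008565 = 0.034364 ≈ 0.0344

0.1212  0.1355  0.7434


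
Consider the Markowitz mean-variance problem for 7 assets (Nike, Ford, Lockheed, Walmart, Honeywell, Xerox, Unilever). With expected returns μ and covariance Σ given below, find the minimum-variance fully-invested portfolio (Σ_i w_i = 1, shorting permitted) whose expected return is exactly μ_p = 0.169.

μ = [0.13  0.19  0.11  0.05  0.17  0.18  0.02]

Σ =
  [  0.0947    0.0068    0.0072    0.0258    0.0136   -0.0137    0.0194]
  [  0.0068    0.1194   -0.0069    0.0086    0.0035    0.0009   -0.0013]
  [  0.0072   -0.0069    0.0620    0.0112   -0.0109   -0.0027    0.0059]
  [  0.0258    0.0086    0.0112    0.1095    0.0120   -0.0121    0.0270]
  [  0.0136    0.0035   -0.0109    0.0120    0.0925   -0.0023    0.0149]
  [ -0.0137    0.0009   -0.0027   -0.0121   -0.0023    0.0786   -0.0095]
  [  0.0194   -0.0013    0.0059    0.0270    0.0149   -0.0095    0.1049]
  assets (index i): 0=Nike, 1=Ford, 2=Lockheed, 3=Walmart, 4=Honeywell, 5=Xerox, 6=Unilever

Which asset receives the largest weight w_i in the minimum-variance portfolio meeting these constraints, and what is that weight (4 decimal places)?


Xerox (0.2907)

p=Σ⁻¹μ = [1.2336  1.5804  2.2968  -0.0804  1.9698  2.5904  -0.1716]
q=Σ⁻¹𝟙 = [7.0756  8.3238  17.4154  4.1326  10.3625  16.1568  6.2756]
a=μᵀp=1.506979  b=𝟙ᵀp=9.419018  c=𝟙ᵀq=69.742198  D=ac−b²=16.382107
λ₁=(c·0.169−b)/D = (69.742198·0.169−9.419018)/16.382107 = 0.144512
λ₂=(a−b·0.169)/D = (1.506979−9.419018·0.169)/16.382107 = -0.005179
w* = 0.144512·p + -0.005179·q:
  w_0 = 0.144512·1.2336 + -0.005179·7.0756 = 0.1416  (Nike)
  w_1 = 0.144512·1.5804 + -0.005179·8.3238 = 0.1853  (Ford)
  w_2 = 0.144512·2.2968 + -0.005179·17.4154 = 0.2417  (Lockheed)
  w_3 = 0.144512·-0.0804 + -0.005179·4.1326 = -0.0330  (Walmart)
  w_4 = 0.144512·1.9698 + -0.005179·10.3625 = 0.2310  (Honeywell)
  w_5 = 0.144512·2.5904 + -0.005179·16.1568 = 0.2907  (Xerox)
  w_6 = 0.144512·-0.1716 + -0.005179·6.2756 = -0.0573  (Unilever)
Σw_i=1.0000  μᵀw=0.1690
σ²=wᵀΣw=λ₁·μ_p+λ₂ = 0.144512·0.169 + -0.005179 = 0.019244 ≈ 0.0192


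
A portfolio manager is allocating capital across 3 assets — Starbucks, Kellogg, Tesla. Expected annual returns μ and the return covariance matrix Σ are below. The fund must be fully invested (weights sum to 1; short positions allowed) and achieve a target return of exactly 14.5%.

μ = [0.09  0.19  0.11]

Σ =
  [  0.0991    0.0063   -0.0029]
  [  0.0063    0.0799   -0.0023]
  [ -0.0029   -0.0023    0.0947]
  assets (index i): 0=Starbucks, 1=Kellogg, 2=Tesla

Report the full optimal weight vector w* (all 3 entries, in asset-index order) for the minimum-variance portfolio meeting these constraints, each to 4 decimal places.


0.2114  0.4903  0.2983

x=Σ⁻¹μ = [0.7951  2.3511  1.2430]
y=Σ⁻¹𝟙 = [9.6494  12.0757  11.1484]
a=μᵀx=0.654991  b=𝟙ᵀx=4.389160  c=𝟙ᵀy=32.873543  D=ac−b²=2.267145
λ₁=(c·0.145−b)/D = (32.873543·0.145−4.389160)/2.267145 = 0.166511
λ₂=(a−b·0.145)/D = (0.654991−4.389160·0.145)/2.267145 = 0.008188
w* = 0.166511·x + 0.008188·y:
  w_0 = 0.166511·0.7951 + 0.008188·9.6494 = 0.2114  (Starbucks)
  w_1 = 0.166511·2.3511 + 0.008188·12.0757 = 0.4903  (Kellogg)
  w_2 = 0.166511·1.2430 + 0.008188·11.1484 = 0.2983  (Tesla)
Σw_i=1.0000  μᵀw=0.1450
σ²=wᵀΣw=λ₁·μ_p+λ₂ = 0.166511·0.145 + 0.008188 = 0.032332 ≈ 0.0323


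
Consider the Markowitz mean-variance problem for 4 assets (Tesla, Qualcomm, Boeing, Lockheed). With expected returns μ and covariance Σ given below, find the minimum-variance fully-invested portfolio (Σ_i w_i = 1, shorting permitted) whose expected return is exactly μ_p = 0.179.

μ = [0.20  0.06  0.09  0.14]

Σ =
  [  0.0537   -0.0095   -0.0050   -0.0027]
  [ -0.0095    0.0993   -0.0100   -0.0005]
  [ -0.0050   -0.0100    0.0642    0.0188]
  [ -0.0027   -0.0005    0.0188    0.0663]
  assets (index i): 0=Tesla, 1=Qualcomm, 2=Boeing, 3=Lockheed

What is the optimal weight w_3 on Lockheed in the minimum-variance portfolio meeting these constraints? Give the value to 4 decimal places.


0.2918

p=Σ⁻¹μ = [4.1483  1.1461  1.3448  1.9079]
q=Σ⁻¹𝟙 = [23.1812  13.9755  16.1778  11.5450]
a=μᵀp=1.286558  b=𝟙ᵀp=8.547068  c=𝟙ᵀq=64.879518  D=ac−b²=10.418883
λ₁=(c·0.179−b)/D = (64.879518·0.179−8.547068)/10.418883 = 0.294308
λ₂=(a−b·0.179)/D = (1.286558−8.547068·0.179)/10.418883 = -0.023358
w* = 0.294308·p + -0.023358·q:
  w_0 = 0.294308·4.1483 + -0.023358·23.1812 = 0.6794  (Tesla)
  w_1 = 0.294308·1.1461 + -0.023358·13.9755 = 0.0109  (Qualcomm)
  w_2 = 0.294308·1.3448 + -0.023358·16.1778 = 0.0179  (Boeing)
  w_3 = 0.294308·1.9079 + -0.023358·11.5450 = 0.2918  (Lockheed)
Σw_i=1.0000  μᵀw=0.1790
σ²=wᵀΣw=λ₁·μ_p+λ₂ = 0.294308·0.179 + -0.023358 = 0.029323 ≈ 0.0293


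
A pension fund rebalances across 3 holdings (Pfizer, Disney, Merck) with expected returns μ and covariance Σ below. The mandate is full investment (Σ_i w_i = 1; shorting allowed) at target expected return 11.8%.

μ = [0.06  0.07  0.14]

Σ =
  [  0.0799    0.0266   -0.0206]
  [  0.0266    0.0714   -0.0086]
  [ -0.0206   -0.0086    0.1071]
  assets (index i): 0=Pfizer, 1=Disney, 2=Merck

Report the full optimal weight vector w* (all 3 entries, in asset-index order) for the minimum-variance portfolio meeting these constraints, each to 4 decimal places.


0.1307  0.1649  0.7044

x=Σ⁻¹μ = [0.8679  0.8428  1.5418]
y=Σ⁻¹𝟙 = [12.0831  11.0152  12.5457]
a=μᵀx=0.326918  b=𝟙ᵀx=3.252441  c=𝟙ᵀy=35.643915  D=ac−b²=1.074254
λ₁=(c·0.118−b)/D = (35.643915·0.118−3.252441)/1.074254 = 0.887631
λ₂=(a−b·0.118)/D = (0.326918−3.252441·0.118)/1.074254 = -0.052939
w* = 0.887631·x + -0.052939·y:
  w_0 = 0.887631·0.8679 + -0.052939·12.0831 = 0.1307  (Pfizer)
  w_1 = 0.887631·0.8428 + -0.052939·11.0152 = 0.1649  (Disney)
  w_2 = 0.887631·1.5418 + -0.052939·12.5457 = 0.7044  (Merck)
Σw_i=1.0000  μᵀw=0.1180
σ²=wᵀΣw=λ₁·μ_p+λ₂ = 0.887631·0.118 + -0.052939 = 0.051801 ≈ 0.0518


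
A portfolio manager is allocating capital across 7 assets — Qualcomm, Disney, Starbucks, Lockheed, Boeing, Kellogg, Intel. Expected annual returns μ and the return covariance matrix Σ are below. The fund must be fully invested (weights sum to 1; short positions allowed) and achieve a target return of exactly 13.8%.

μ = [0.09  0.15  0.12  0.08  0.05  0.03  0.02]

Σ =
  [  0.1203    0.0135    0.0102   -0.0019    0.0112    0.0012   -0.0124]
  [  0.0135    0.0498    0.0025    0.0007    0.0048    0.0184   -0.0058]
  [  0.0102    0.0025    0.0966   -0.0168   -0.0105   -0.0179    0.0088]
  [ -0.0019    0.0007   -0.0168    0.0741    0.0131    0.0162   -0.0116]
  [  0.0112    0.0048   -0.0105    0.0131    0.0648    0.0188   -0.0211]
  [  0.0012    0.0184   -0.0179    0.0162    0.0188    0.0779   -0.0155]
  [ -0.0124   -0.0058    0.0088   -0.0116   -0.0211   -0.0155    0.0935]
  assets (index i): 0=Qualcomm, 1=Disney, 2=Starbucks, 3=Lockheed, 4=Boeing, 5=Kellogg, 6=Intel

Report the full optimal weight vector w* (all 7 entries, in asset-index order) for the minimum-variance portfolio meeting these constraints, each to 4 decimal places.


x=Σ⁻¹μ = [0.3209  2.9724  1.3333  1.4063  0.7269  -0.3654  0.5933]
y=Σ⁻¹𝟙 = [6.0284  14.7615  13.6436  14.6411  15.7651  9.1273  18.0135]
a=μᵀx=0.784483  b=𝟙ᵀx=6.987640  c=𝟙ᵀy=91.980384  D=ac−b²=23.329974
λ₁=(c·0.138−b)/D = (91.980384·0.138−6.987640)/23.329974 = 0.244563
λ₂=(a−b·0.138)/D = (0.784483−6.987640·0.138)/23.329974 = -0.007707
w* = 0.244563·x + -0.007707·y:
  w_0 = 0.244563·0.3209 + -0.007707·6.0284 = 0.0320  (Qualcomm)
  w_1 = 0.244563·2.9724 + -0.007707·14.7615 = 0.6132  (Disney)
  w_2 = 0.244563·1.3333 + -0.007707·13.6436 = 0.2209  (Starbucks)
  w_3 = 0.244563·1.4063 + -0.007707·14.6411 = 0.2311  (Lockheed)
  w_4 = 0.244563·0.7269 + -0.007707·15.7651 = 0.0563  (Boeing)
  w_5 = 0.244563·-0.3654 + -0.007707·9.1273 = -0.1597  (Kellogg)
  w_6 = 0.244563·0.5933 + -0.007707·18.0135 = 0.0063  (Intel)
Σw_i=1.0000  μᵀw=0.1380
σ²=wᵀΣw=λ₁·μ_p+λ₂ = 0.244563·0.138 + -0.007707 = 0.026042 ≈ 0.0260

0.0320  0.6132  0.2209  0.2311  0.0563  -0.1597  0.0063


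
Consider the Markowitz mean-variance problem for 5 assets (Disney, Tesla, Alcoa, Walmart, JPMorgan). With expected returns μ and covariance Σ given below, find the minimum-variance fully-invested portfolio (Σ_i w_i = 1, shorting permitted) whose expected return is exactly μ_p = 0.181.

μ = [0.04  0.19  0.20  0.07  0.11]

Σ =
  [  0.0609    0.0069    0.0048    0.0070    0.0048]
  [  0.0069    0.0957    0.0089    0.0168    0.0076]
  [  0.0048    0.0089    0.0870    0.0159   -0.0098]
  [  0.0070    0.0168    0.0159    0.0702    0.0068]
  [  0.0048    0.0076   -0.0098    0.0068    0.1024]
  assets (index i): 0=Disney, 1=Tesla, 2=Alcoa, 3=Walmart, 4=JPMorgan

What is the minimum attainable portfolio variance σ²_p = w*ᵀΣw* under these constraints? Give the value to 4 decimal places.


0.0365

u=Σ⁻¹μ = [0.2031  1.6773  2.2553  -0.0476  1.1592]
v=Σ⁻¹𝟙 = [13.2663  6.4193  9.5995  8.3368  9.0324]
a=μᵀu=0.902057  b=𝟙ᵀu=5.247345  c=𝟙ᵀv=46.654197  D=ac−b²=14.550129
λ₁=(c·0.181−b)/D = (46.654197·0.181−5.247345)/14.550129 = 0.219728
λ₂=(a−b·0.181)/D = (0.902057−5.247345·0.181)/14.550129 = -0.003279
w* = 0.219728·u + -0.003279·v:
  w_0 = 0.219728·0.2031 + -0.003279·13.2663 = 0.0011  (Disney)
  w_1 = 0.219728·1.6773 + -0.003279·6.4193 = 0.3475  (Tesla)
  w_2 = 0.219728·2.2553 + -0.003279·9.5995 = 0.4641  (Alcoa)
  w_3 = 0.219728·-0.0476 + -0.003279·8.3368 = -0.0378  (Walmart)
  w_4 = 0.219728·1.1592 + -0.003279·9.0324 = 0.2251  (JPMorgan)
Σw_i=1.0000  μᵀw=0.1810
σ²=wᵀΣw=λ₁·μ_p+λ₂ = 0.219728·0.181 + -0.003279 = 0.036492 ≈ 0.0365


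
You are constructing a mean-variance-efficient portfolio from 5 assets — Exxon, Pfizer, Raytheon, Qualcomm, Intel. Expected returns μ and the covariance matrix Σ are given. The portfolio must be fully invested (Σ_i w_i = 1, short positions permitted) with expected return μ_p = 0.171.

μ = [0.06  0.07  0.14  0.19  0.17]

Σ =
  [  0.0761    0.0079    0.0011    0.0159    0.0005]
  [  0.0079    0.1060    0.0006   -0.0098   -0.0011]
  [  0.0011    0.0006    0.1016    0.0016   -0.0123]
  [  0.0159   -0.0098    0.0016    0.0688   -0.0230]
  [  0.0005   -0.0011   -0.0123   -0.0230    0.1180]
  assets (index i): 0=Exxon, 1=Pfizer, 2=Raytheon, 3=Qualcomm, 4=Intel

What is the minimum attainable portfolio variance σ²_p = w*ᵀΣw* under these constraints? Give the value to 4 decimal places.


0.0214

g=Σ⁻¹μ = [-0.1253  1.0251  1.5979  3.6799  2.3346]
h=Σ⁻¹𝟙 = [7.9495  10.6172  11.0109  18.3909  13.2723]
a=μᵀg=1.384015  b=𝟙ᵀg=8.512269  c=𝟙ᵀh=61.240866  D=ac−b²=12.299559
λ₁=(c·0.171−b)/D = (61.240866·0.171−8.512269)/12.299559 = 0.159349
λ₂=(a−b·0.171)/D = (1.384015−8.512269·0.171)/12.299559 = -0.005820
w* = 0.159349·g + -0.005820·h:
  w_0 = 0.159349·-0.1253 + -0.005820·7.9495 = -0.0662  (Exxon)
  w_1 = 0.159349·1.0251 + -0.005820·10.6172 = 0.1016  (Pfizer)
  w_2 = 0.159349·1.5979 + -0.005820·11.0109 = 0.1905  (Raytheon)
  w_3 = 0.159349·3.6799 + -0.005820·18.3909 = 0.4794  (Qualcomm)
  w_4 = 0.159349·2.3346 + -0.005820·13.2723 = 0.2948  (Intel)
Σw_i=1.0000  μᵀw=0.1710
σ²=wᵀΣw=λ₁·μ_p+λ₂ = 0.159349·0.171 + -0.005820 = 0.021429 ≈ 0.0214


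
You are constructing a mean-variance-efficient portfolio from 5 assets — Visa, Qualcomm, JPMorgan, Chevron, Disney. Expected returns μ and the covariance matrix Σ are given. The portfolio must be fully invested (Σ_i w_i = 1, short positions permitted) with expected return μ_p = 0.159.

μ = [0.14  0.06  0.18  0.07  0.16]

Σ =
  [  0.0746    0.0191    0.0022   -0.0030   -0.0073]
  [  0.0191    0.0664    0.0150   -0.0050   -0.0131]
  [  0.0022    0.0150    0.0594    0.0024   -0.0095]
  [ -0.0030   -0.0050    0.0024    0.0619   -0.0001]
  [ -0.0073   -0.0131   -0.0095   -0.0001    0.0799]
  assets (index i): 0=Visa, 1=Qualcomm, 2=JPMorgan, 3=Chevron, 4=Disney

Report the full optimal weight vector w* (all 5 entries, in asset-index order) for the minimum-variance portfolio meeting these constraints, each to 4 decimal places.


u=Σ⁻¹μ = [2.0352  0.1757  3.2825  1.1206  2.6090]
v=Σ⁻¹𝟙 = [12.0615  12.9102  15.2421  17.2199  17.5681]
a=μᵀu=1.382210  b=𝟙ᵀu=9.223100  c=𝟙ᵀv=75.001846  D=ac−b²=18.602716
λ₁=(c·0.159−b)/D = (75.001846·0.159−9.223100)/18.602716 = 0.145258
λ₂=(a−b·0.159)/D = (1.382210−9.223100·0.159)/18.602716 = -0.004530
w* = 0.145258·u + -0.004530·v:
  w_0 = 0.145258·2.0352 + -0.004530·12.0615 = 0.2410  (Visa)
  w_1 = 0.145258·0.1757 + -0.004530·12.9102 = -0.0329  (Qualcomm)
  w_2 = 0.145258·3.2825 + -0.004530·15.2421 = 0.4078  (JPMorgan)
  w_3 = 0.145258·1.1206 + -0.004530·17.2199 = 0.0848  (Chevron)
  w_4 = 0.145258·2.6090 + -0.004530·17.5681 = 0.2994  (Disney)
Σw_i=1.0000  μᵀw=0.1590
σ²=wᵀΣw=λ₁·μ_p+λ₂ = 0.145258·0.159 + -0.004530 = 0.018566 ≈ 0.0186

0.2410  -0.0329  0.4078  0.0848  0.2994


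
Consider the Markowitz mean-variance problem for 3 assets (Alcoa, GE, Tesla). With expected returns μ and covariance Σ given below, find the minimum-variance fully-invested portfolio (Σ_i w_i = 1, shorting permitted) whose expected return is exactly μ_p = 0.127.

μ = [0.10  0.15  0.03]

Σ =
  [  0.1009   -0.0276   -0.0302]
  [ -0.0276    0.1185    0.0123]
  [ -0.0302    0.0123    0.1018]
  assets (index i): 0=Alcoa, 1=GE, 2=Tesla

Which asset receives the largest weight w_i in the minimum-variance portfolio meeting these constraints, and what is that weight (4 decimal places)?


g=Σ⁻¹μ = [1.5954  1.5775  0.5774]
h=Σ⁻¹𝟙 = [16.9651  10.9859  13.5287]
a=μᵀg=0.413483  b=𝟙ᵀg=3.750260  c=𝟙ᵀh=41.479704  D=ac−b²=3.086692
λ₁=(c·0.127−b)/D = (41.479704·0.127−3.750260)/3.086692 = 0.491679
λ₂=(a−b·0.127)/D = (0.413483−3.750260·0.127)/3.086692 = -0.020345
w* = 0.491679·g + -0.020345·h:
  w_0 = 0.491679·1.5954 + -0.020345·16.9651 = 0.4393  (Alcoa)
  w_1 = 0.491679·1.5775 + -0.020345·10.9859 = 0.5521  (GE)
  w_2 = 0.491679·0.5774 + -0.020345·13.5287 = 0.0086  (Tesla)
Σw_i=1.0000  μᵀw=0.1270
σ²=wᵀΣw=λ₁·μ_p+λ₂ = 0.491679·0.127 + -0.020345 = 0.042098 ≈ 0.0421

GE (0.5521)


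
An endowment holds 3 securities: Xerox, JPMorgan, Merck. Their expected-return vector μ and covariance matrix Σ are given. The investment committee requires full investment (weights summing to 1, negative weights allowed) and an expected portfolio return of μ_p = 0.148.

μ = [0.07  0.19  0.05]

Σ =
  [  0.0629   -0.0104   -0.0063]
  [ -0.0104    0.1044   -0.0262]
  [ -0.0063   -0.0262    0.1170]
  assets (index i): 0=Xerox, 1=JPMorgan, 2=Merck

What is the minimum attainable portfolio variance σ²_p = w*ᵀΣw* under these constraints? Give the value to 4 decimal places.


p=Σ⁻¹μ = [1.5833  2.2317  1.0124]
q=Σ⁻¹𝟙 = [19.6345  14.7751  12.9129]
a=μᵀp=0.585469  b=𝟙ᵀp=4.827320  c=𝟙ᵀq=47.322434  D=ac−b²=4.402823
λ₁=(c·0.148−b)/D = (47.322434·0.148−4.827320)/4.402823 = 0.494319
λ₂=(a−b·0.148)/D = (0.585469−4.827320·0.148)/4.402823 = -0.029293
w* = 0.494319·p + -0.029293·q:
  w_0 = 0.494319·1.5833 + -0.029293·19.6345 = 0.2075  (Xerox)
  w_1 = 0.494319·2.2317 + -0.029293·14.7751 = 0.6704  (JPMorgan)
  w_2 = 0.494319·1.0124 + -0.029293·12.9129 = 0.1222  (Merck)
Σw_i=1.0000  μᵀw=0.1480
σ²=wᵀΣw=λ₁·μ_p+λ₂ = 0.494319·0.148 + -0.029293 = 0.043866 ≈ 0.0439

0.0439


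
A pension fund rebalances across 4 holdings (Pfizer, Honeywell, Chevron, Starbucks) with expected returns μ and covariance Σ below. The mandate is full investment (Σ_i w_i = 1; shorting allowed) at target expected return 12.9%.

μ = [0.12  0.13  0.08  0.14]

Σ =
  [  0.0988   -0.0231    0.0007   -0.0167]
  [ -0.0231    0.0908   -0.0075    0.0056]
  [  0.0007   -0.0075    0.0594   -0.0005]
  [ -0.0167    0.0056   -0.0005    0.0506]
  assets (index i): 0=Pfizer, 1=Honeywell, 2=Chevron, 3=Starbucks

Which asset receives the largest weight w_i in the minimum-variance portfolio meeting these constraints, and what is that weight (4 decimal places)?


Starbucks (0.4499)

u=Σ⁻¹μ = [2.2104  1.9220  1.5912  3.2993]
v=Σ⁻¹𝟙 = [17.6998  15.5845  18.7967  24.0654]
a=μᵀu=1.104301  b=𝟙ᵀu=9.022861  c=𝟙ᵀv=76.146472  D=ac−b²=2.676644
λ₁=(c·0.129−b)/D = (76.146472·0.129−9.022861)/2.676644 = 0.298894
λ₂=(a−b·0.129)/D = (1.104301−9.022861·0.129)/2.676644 = -0.022284
w* = 0.298894·u + -0.022284·v:
  w_0 = 0.298894·2.2104 + -0.022284·17.6998 = 0.2662  (Pfizer)
  w_1 = 0.298894·1.9220 + -0.022284·15.5845 = 0.2272  (Honeywell)
  w_2 = 0.298894·1.5912 + -0.022284·18.7967 = 0.0567  (Chevron)
  w_3 = 0.298894·3.2993 + -0.022284·24.0654 = 0.4499  (Starbucks)
Σw_i=1.0000  μᵀw=0.1290
σ²=wᵀΣw=λ₁·μ_p+λ₂ = 0.298894·0.129 + -0.022284 = 0.016273 ≈ 0.0163


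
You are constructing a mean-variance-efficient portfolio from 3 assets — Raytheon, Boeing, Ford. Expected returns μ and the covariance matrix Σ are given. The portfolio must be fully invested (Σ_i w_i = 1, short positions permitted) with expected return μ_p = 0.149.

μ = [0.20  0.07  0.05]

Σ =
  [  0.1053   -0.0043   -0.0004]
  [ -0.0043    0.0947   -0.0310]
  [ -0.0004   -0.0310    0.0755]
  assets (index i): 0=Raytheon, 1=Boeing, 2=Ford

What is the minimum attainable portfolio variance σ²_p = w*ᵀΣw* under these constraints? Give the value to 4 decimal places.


0.0448

u=Σ⁻¹μ = [1.9532  1.2108  1.1697]
v=Σ⁻¹𝟙 = [10.3005  17.7693  20.5956]
a=μᵀu=0.533886  b=𝟙ᵀu=4.333742  c=𝟙ᵀv=48.665505  D=ac−b²=7.200507
λ₁=(c·0.149−b)/D = (48.665505·0.149−4.333742)/7.200507 = 0.405168
λ₂=(a−b·0.149)/D = (0.533886−4.333742·0.149)/7.200507 = -0.015532
w* = 0.405168·u + -0.015532·v:
  w_0 = 0.405168·1.9532 + -0.015532·10.3005 = 0.6314  (Raytheon)
  w_1 = 0.405168·1.2108 + -0.015532·17.7693 = 0.2146  (Boeing)
  w_2 = 0.405168·1.1697 + -0.015532·20.5956 = 0.1540  (Ford)
Σw_i=1.0000  μᵀw=0.1490
σ²=wᵀΣw=λ₁·μ_p+λ₂ = 0.405168·0.149 + -0.015532 = 0.044838 ≈ 0.0448


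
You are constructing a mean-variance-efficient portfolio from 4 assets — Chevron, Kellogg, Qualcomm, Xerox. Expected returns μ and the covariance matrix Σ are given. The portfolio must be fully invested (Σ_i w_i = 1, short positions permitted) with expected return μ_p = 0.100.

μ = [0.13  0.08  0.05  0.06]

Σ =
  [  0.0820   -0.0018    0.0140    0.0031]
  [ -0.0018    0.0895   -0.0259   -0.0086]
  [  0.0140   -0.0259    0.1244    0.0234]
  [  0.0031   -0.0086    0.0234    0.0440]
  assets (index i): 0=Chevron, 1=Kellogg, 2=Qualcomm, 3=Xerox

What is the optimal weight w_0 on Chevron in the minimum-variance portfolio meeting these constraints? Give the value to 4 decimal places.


0.4998

g=Σ⁻¹μ = [1.5231  1.1152  0.2060  1.3648]
h=Σ⁻¹𝟙 = [10.6976  15.1898  5.8951  21.8073]
a=μᵀg=0.379405  b=𝟙ᵀg=4.209072  c=𝟙ᵀh=53.589880  D=ac−b²=2.615974
λ₁=(c·0.100−b)/D = (53.589880·0.100−4.209072)/2.615974 = 0.439575
λ₂=(a−b·0.100)/D = (0.379405−4.209072·0.100)/2.615974 = -0.015865
w* = 0.439575·g + -0.015865·h:
  w_0 = 0.439575·1.5231 + -0.015865·10.6976 = 0.4998  (Chevron)
  w_1 = 0.439575·1.1152 + -0.015865·15.1898 = 0.2492  (Kellogg)
  w_2 = 0.439575·0.2060 + -0.015865·5.8951 = -0.0030  (Qualcomm)
  w_3 = 0.439575·1.3648 + -0.015865·21.8073 = 0.2539  (Xerox)
Σw_i=1.0000  μᵀw=0.1000
σ²=wᵀΣw=λ₁·μ_p+λ₂ = 0.439575·0.100 + -0.015865 = 0.028093 ≈ 0.0281


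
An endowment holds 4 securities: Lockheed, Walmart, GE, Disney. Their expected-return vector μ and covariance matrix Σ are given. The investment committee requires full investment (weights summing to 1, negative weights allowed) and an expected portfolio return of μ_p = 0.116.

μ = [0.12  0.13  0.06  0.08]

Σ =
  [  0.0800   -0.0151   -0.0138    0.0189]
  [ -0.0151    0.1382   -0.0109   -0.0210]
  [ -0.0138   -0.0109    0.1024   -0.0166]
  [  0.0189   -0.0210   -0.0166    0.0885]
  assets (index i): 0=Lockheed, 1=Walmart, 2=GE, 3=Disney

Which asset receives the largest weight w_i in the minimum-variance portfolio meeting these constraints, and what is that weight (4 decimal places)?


x=Σ⁻¹μ = [1.7013  1.3806  1.1375  1.0816]
y=Σ⁻¹𝟙 = [14.1004  12.1075  15.2270  14.0173]
a=μᵀx=0.538413  b=𝟙ᵀx=5.301014  c=𝟙ᵀy=55.452075  D=ac−b²=1.755388
λ₁=(c·0.116−b)/D = (55.452075·0.116−5.301014)/1.755388 = 0.644545
λ₂=(a−b·0.116)/D = (0.538413−5.301014·0.116)/1.755388 = -0.043583
w* = 0.644545·x + -0.043583·y:
  w_0 = 0.644545·1.7013 + -0.043583·14.1004 = 0.4820  (Lockheed)
  w_1 = 0.644545·1.3806 + -0.043583·12.1075 = 0.3622  (Walmart)
  w_2 = 0.644545·1.1375 + -0.043583·15.2270 = 0.0695  (GE)
  w_3 = 0.644545·1.0816 + -0.043583·14.0173 = 0.0862  (Disney)
Σw_i=1.0000  μᵀw=0.1160
σ²=wᵀΣw=λ₁·μ_p+λ₂ = 0.644545·0.116 + -0.043583 = 0.031185 ≈ 0.0312

Lockheed (0.4820)


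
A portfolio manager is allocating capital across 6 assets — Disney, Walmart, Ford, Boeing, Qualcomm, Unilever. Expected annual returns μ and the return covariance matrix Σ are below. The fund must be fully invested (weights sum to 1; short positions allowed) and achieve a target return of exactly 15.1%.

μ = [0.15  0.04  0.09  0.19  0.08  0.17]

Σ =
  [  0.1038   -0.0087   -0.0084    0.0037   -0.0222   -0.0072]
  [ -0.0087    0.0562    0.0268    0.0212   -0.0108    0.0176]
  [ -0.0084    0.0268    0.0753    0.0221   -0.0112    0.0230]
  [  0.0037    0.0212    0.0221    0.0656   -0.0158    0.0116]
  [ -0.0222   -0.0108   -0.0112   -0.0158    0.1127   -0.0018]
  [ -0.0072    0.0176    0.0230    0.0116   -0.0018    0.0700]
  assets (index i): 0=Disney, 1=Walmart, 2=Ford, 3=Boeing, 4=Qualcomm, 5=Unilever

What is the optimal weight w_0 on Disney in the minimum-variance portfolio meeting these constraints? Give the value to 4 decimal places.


0.2206

u=Σ⁻¹μ = [1.7826  -0.6648  0.3270  2.8583  1.4662  2.2357]
v=Σ⁻¹𝟙 = [14.8314  13.1996  6.8505  9.9232  15.2751  8.9900]
a=μᵀu=1.310665  b=𝟙ᵀu=8.004949  c=𝟙ᵀv=69.069777  D=ac−b²=26.448159
λ₁=(c·0.151−b)/D = (69.069777·0.151−8.004949)/26.448159 = 0.091673
λ₂=(a−b·0.151)/D = (1.310665−8.004949·0.151)/26.448159 = 0.003854
w* = 0.091673·u + 0.003854·v:
  w_0 = 0.091673·1.7826 + 0.003854·14.8314 = 0.2206  (Disney)
  w_1 = 0.091673·-0.6648 + 0.003854·13.1996 = -0.0101  (Walmart)
  w_2 = 0.091673·0.3270 + 0.003854·6.8505 = 0.0564  (Ford)
  w_3 = 0.091673·2.8583 + 0.003854·9.9232 = 0.3003  (Boeing)
  w_4 = 0.091673·1.4662 + 0.003854·15.2751 = 0.1933  (Qualcomm)
  w_5 = 0.091673·2.2357 + 0.003854·8.9900 = 0.2396  (Unilever)
Σw_i=1.0000  μᵀw=0.1510
σ²=wᵀΣw=λ₁·μ_p+λ₂ = 0.091673·0.151 + 0.003854 = 0.017696 ≈ 0.0177


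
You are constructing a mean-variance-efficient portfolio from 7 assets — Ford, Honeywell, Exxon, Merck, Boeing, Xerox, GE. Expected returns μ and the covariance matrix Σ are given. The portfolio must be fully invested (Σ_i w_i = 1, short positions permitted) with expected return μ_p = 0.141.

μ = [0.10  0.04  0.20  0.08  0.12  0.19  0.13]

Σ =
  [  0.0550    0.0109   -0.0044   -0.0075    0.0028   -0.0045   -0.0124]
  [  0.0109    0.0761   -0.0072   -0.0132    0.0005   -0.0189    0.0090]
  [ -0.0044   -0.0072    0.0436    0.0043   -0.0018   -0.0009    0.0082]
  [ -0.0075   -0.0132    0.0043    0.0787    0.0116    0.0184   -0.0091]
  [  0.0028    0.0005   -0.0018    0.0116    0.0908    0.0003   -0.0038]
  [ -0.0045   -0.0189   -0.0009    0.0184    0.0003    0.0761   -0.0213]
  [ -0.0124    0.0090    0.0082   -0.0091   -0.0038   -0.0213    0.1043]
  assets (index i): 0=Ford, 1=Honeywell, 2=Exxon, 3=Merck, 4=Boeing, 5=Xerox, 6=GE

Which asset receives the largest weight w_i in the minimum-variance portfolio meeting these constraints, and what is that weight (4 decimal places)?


g=Σ⁻¹μ = [2.6362  1.3045  4.8021  0.4369  1.3389  3.4430  1.8597]
h=Σ⁻¹𝟙 = [22.7205  17.5986  25.0811  11.9462  9.7194  20.2349  14.3272]
a=μᵀg=2.367785  b=𝟙ᵀg=15.821403  c=𝟙ᵀh=121.627946  D=ac−b²=37.671979
λ₁=(c·0.141−b)/D = (121.627946·0.141−15.821403)/37.671979 = 0.035255
λ₂=(a−b·0.141)/D = (2.367785−15.821403·0.141)/37.671979 = 0.003636
w* = 0.035255·g + 0.003636·h:
  w_0 = 0.035255·2.6362 + 0.003636·22.7205 = 0.1755  (Ford)
  w_1 = 0.035255·1.3045 + 0.003636·17.5986 = 0.1100  (Honeywell)
  w_2 = 0.035255·4.8021 + 0.003636·25.0811 = 0.2605  (Exxon)
  w_3 = 0.035255·0.4369 + 0.003636·11.9462 = 0.0588  (Merck)
  w_4 = 0.035255·1.3389 + 0.003636·9.7194 = 0.0825  (Boeing)
  w_5 = 0.035255·3.4430 + 0.003636·20.2349 = 0.1950  (Xerox)
  w_6 = 0.035255·1.8597 + 0.003636·14.3272 = 0.1177  (GE)
Σw_i=1.0000  μᵀw=0.1410
σ²=wᵀΣw=λ₁·μ_p+λ₂ = 0.035255·0.141 + 0.003636 = 0.008607 ≈ 0.0086

Exxon (0.2605)


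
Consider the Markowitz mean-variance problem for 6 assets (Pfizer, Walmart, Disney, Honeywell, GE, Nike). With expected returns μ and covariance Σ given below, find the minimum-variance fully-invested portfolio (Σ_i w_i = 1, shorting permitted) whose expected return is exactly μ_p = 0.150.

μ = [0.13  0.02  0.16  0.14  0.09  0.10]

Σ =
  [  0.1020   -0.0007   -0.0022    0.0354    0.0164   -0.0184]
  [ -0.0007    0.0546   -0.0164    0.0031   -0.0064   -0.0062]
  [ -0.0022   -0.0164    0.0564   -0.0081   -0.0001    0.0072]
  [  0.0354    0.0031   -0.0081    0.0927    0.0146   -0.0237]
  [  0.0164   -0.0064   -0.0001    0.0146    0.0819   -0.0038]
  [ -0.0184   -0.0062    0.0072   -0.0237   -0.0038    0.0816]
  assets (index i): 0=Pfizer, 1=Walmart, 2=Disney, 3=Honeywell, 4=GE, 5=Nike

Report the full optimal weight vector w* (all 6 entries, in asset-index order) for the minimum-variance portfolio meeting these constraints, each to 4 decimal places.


u=Σ⁻¹μ = [0.9560  1.5885  3.3541  1.7179  0.8131  1.8026]
v=Σ⁻¹𝟙 = [7.8068  28.9160  25.8783  11.8438  11.6577  17.9117]
a=μᵀu=1.186657  b=𝟙ᵀu=10.232221  c=𝟙ᵀv=104.014278  D=ac−b²=18.730900
λ₁=(c·0.150−b)/D = (104.014278·0.150−10.232221)/18.730900 = 0.286688
λ₂=(a−b·0.150)/D = (1.186657−10.232221·0.150)/18.730900 = -0.018588
w* = 0.286688·u + -0.018588·v:
  w_0 = 0.286688·0.9560 + -0.018588·7.8068 = 0.1290  (Pfizer)
  w_1 = 0.286688·1.5885 + -0.018588·28.9160 = -0.0821  (Walmart)
  w_2 = 0.286688·3.3541 + -0.018588·25.8783 = 0.4805  (Disney)
  w_3 = 0.286688·1.7179 + -0.018588·11.8438 = 0.2724  (Honeywell)
  w_4 = 0.286688·0.8131 + -0.018588·11.6577 = 0.0164  (GE)
  w_5 = 0.286688·1.8026 + -0.018588·17.9117 = 0.1838  (Nike)
Σw_i=1.0000  μᵀw=0.1500
σ²=wᵀΣw=λ₁·μ_p+λ₂ = 0.286688·0.150 + -0.018588 = 0.024415 ≈ 0.0244

0.1290  -0.0821  0.4805  0.2724  0.0164  0.1838


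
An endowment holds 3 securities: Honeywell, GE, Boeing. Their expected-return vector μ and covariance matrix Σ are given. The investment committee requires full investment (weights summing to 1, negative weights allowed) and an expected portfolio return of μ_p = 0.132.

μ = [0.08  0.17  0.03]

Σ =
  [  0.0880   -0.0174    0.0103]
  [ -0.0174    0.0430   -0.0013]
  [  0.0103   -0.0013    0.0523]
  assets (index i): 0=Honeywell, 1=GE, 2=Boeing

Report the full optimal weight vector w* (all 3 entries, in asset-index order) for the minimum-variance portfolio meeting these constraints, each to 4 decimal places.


0.2591  0.6360  0.1048

g=Σ⁻¹μ = [1.7973  4.6909  0.3363]
h=Σ⁻¹𝟙 = [15.3160  29.9628  16.8489]
a=μᵀg=0.951324  b=𝟙ᵀg=6.824432  c=𝟙ᵀh=62.127753  D=ac−b²=12.530744
λ₁=(c·0.132−b)/D = (62.127753·0.132−6.824432)/12.530744 = 0.109844
λ₂=(a−b·0.132)/D = (0.951324−6.824432·0.132)/12.530744 = 0.004030
w* = 0.109844·g + 0.004030·h:
  w_0 = 0.109844·1.7973 + 0.004030·15.3160 = 0.2591  (Honeywell)
  w_1 = 0.109844·4.6909 + 0.004030·29.9628 = 0.6360  (GE)
  w_2 = 0.109844·0.3363 + 0.004030·16.8489 = 0.1048  (Boeing)
Σw_i=1.0000  μᵀw=0.1320
σ²=wᵀΣw=λ₁·μ_p+λ₂ = 0.109844·0.132 + 0.004030 = 0.018529 ≈ 0.0185
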